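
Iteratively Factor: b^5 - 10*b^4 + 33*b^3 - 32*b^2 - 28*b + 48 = (b - 3)*(b^4 - 7*b^3 + 12*b^2 + 4*b - 16) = (b - 3)*(b - 2)*(b^3 - 5*b^2 + 2*b + 8) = (b - 3)*(b - 2)*(b + 1)*(b^2 - 6*b + 8) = (b - 3)*(b - 2)^2*(b + 1)*(b - 4)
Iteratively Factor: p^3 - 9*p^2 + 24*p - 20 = (p - 2)*(p^2 - 7*p + 10) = (p - 5)*(p - 2)*(p - 2)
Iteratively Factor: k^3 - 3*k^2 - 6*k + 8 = (k + 2)*(k^2 - 5*k + 4) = (k - 1)*(k + 2)*(k - 4)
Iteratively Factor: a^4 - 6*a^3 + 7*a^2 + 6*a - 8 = (a - 2)*(a^3 - 4*a^2 - a + 4) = (a - 2)*(a + 1)*(a^2 - 5*a + 4) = (a - 4)*(a - 2)*(a + 1)*(a - 1)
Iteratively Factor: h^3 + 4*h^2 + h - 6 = (h + 2)*(h^2 + 2*h - 3) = (h + 2)*(h + 3)*(h - 1)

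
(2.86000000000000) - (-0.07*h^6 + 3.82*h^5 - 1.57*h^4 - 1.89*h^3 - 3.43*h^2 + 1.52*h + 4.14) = 0.07*h^6 - 3.82*h^5 + 1.57*h^4 + 1.89*h^3 + 3.43*h^2 - 1.52*h - 1.28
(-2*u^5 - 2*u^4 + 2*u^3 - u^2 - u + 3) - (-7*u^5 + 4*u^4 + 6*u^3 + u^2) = 5*u^5 - 6*u^4 - 4*u^3 - 2*u^2 - u + 3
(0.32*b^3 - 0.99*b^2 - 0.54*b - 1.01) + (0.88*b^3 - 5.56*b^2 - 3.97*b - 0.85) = 1.2*b^3 - 6.55*b^2 - 4.51*b - 1.86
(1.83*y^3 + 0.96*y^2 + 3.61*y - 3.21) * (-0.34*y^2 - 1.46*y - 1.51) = -0.6222*y^5 - 2.9982*y^4 - 5.3923*y^3 - 5.6288*y^2 - 0.764500000000001*y + 4.8471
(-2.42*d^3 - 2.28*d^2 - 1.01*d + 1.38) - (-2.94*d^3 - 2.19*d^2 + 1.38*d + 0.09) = 0.52*d^3 - 0.0899999999999999*d^2 - 2.39*d + 1.29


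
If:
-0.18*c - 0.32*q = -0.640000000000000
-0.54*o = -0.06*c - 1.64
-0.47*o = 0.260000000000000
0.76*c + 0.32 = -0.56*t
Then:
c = -32.31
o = -0.55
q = 20.18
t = 43.28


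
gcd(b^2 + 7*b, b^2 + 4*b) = b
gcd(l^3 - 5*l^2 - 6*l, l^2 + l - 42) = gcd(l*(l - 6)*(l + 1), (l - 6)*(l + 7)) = l - 6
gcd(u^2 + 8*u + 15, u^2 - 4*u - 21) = u + 3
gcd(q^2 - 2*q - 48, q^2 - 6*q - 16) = q - 8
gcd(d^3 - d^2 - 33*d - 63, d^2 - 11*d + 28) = d - 7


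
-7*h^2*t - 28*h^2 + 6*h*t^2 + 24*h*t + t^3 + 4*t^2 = (-h + t)*(7*h + t)*(t + 4)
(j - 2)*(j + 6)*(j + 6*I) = j^3 + 4*j^2 + 6*I*j^2 - 12*j + 24*I*j - 72*I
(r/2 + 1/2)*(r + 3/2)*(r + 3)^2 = r^4/2 + 17*r^3/4 + 51*r^2/4 + 63*r/4 + 27/4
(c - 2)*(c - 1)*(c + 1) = c^3 - 2*c^2 - c + 2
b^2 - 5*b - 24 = (b - 8)*(b + 3)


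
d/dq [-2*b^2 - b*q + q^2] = -b + 2*q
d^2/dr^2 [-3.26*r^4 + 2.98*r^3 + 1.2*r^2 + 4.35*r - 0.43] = -39.12*r^2 + 17.88*r + 2.4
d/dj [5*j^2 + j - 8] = 10*j + 1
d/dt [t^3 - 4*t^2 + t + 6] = 3*t^2 - 8*t + 1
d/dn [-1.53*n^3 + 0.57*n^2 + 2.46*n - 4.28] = -4.59*n^2 + 1.14*n + 2.46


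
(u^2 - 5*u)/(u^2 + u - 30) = u/(u + 6)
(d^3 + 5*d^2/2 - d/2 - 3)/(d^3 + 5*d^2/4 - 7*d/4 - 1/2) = 2*(2*d + 3)/(4*d + 1)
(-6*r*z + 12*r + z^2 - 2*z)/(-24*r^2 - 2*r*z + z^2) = (z - 2)/(4*r + z)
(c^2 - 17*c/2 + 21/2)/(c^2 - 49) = (c - 3/2)/(c + 7)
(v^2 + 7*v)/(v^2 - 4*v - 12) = v*(v + 7)/(v^2 - 4*v - 12)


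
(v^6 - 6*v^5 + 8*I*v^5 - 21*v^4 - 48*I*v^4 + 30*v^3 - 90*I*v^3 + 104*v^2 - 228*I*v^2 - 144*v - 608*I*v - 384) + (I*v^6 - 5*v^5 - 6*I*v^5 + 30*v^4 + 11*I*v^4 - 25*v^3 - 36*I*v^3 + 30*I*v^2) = v^6 + I*v^6 - 11*v^5 + 2*I*v^5 + 9*v^4 - 37*I*v^4 + 5*v^3 - 126*I*v^3 + 104*v^2 - 198*I*v^2 - 144*v - 608*I*v - 384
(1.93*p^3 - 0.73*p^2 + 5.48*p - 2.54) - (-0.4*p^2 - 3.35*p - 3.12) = 1.93*p^3 - 0.33*p^2 + 8.83*p + 0.58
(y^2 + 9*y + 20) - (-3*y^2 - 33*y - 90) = 4*y^2 + 42*y + 110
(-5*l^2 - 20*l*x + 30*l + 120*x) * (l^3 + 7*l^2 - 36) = -5*l^5 - 20*l^4*x - 5*l^4 - 20*l^3*x + 210*l^3 + 840*l^2*x + 180*l^2 + 720*l*x - 1080*l - 4320*x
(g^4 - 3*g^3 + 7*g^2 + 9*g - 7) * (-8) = -8*g^4 + 24*g^3 - 56*g^2 - 72*g + 56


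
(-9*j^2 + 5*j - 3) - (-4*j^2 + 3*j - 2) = -5*j^2 + 2*j - 1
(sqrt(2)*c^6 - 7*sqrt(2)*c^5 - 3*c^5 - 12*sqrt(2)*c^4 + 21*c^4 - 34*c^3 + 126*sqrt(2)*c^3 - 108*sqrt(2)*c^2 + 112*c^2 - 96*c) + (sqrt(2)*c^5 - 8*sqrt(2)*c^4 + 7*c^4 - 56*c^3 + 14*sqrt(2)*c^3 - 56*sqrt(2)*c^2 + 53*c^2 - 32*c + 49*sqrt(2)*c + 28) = sqrt(2)*c^6 - 6*sqrt(2)*c^5 - 3*c^5 - 20*sqrt(2)*c^4 + 28*c^4 - 90*c^3 + 140*sqrt(2)*c^3 - 164*sqrt(2)*c^2 + 165*c^2 - 128*c + 49*sqrt(2)*c + 28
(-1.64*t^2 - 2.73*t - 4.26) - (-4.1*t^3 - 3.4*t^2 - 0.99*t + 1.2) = 4.1*t^3 + 1.76*t^2 - 1.74*t - 5.46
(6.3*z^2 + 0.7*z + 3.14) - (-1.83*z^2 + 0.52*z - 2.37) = 8.13*z^2 + 0.18*z + 5.51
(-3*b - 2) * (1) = -3*b - 2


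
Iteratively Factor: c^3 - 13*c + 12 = (c - 3)*(c^2 + 3*c - 4) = (c - 3)*(c + 4)*(c - 1)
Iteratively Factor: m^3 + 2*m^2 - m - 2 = (m - 1)*(m^2 + 3*m + 2) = (m - 1)*(m + 2)*(m + 1)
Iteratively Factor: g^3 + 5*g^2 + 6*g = (g)*(g^2 + 5*g + 6) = g*(g + 3)*(g + 2)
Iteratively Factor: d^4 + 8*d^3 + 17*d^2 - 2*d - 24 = (d + 2)*(d^3 + 6*d^2 + 5*d - 12) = (d - 1)*(d + 2)*(d^2 + 7*d + 12) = (d - 1)*(d + 2)*(d + 3)*(d + 4)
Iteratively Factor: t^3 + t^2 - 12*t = (t)*(t^2 + t - 12) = t*(t + 4)*(t - 3)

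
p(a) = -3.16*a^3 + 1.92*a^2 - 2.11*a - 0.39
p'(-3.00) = -98.95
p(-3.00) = 108.54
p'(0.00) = -2.11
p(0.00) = -0.39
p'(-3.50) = -131.68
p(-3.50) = 166.00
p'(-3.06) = -102.63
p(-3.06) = 114.59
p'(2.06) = -34.43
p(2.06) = -24.21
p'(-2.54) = -73.02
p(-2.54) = 69.14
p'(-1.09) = -17.56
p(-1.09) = 8.28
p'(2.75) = -63.24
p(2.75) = -57.39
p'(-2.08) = -51.11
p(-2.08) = 40.74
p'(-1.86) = -42.05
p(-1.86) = 30.51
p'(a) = -9.48*a^2 + 3.84*a - 2.11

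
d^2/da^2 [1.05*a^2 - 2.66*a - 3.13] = 2.10000000000000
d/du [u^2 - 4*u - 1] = 2*u - 4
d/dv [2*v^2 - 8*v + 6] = 4*v - 8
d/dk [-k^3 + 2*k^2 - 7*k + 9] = -3*k^2 + 4*k - 7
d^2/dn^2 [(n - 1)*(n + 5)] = 2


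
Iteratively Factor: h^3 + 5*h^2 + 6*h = (h + 2)*(h^2 + 3*h) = h*(h + 2)*(h + 3)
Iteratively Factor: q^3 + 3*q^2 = (q)*(q^2 + 3*q) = q^2*(q + 3)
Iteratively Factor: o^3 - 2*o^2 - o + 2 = (o - 1)*(o^2 - o - 2) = (o - 2)*(o - 1)*(o + 1)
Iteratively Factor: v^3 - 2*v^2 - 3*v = (v - 3)*(v^2 + v) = v*(v - 3)*(v + 1)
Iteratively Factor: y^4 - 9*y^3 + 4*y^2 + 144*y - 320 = (y - 5)*(y^3 - 4*y^2 - 16*y + 64) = (y - 5)*(y - 4)*(y^2 - 16) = (y - 5)*(y - 4)^2*(y + 4)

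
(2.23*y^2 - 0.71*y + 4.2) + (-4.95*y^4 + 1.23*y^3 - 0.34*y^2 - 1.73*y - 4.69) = -4.95*y^4 + 1.23*y^3 + 1.89*y^2 - 2.44*y - 0.49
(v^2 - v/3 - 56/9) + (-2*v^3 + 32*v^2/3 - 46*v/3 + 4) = -2*v^3 + 35*v^2/3 - 47*v/3 - 20/9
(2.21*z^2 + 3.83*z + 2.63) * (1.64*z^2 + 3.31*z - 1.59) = 3.6244*z^4 + 13.5963*z^3 + 13.4766*z^2 + 2.6156*z - 4.1817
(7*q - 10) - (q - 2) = 6*q - 8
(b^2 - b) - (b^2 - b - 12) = 12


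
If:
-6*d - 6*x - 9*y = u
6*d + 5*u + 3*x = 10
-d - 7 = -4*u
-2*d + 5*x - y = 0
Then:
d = 23/135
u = 242/135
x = 2/405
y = -128/405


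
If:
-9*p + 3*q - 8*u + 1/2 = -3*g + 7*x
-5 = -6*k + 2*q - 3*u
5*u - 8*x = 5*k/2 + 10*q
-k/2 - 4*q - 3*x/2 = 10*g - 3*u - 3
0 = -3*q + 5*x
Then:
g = 2297*x/4500 + 11/30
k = 2/3 - 344*x/225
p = -152189*x/40500 - 16/135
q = 5*x/3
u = 938*x/225 + 1/3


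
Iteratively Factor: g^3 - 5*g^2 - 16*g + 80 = (g - 5)*(g^2 - 16) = (g - 5)*(g + 4)*(g - 4)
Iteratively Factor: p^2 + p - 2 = (p + 2)*(p - 1)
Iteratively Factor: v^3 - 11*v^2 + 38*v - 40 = (v - 5)*(v^2 - 6*v + 8) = (v - 5)*(v - 4)*(v - 2)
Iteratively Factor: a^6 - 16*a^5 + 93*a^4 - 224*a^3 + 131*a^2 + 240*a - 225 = (a - 3)*(a^5 - 13*a^4 + 54*a^3 - 62*a^2 - 55*a + 75) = (a - 3)^2*(a^4 - 10*a^3 + 24*a^2 + 10*a - 25) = (a - 3)^2*(a - 1)*(a^3 - 9*a^2 + 15*a + 25) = (a - 5)*(a - 3)^2*(a - 1)*(a^2 - 4*a - 5) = (a - 5)*(a - 3)^2*(a - 1)*(a + 1)*(a - 5)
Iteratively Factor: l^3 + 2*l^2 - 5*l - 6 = (l + 1)*(l^2 + l - 6) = (l - 2)*(l + 1)*(l + 3)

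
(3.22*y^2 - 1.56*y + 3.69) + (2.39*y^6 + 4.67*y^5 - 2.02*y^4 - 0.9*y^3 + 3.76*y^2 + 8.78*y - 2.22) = 2.39*y^6 + 4.67*y^5 - 2.02*y^4 - 0.9*y^3 + 6.98*y^2 + 7.22*y + 1.47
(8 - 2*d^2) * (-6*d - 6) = 12*d^3 + 12*d^2 - 48*d - 48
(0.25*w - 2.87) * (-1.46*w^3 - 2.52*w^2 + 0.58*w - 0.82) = -0.365*w^4 + 3.5602*w^3 + 7.3774*w^2 - 1.8696*w + 2.3534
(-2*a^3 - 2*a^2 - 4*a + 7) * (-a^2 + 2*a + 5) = 2*a^5 - 2*a^4 - 10*a^3 - 25*a^2 - 6*a + 35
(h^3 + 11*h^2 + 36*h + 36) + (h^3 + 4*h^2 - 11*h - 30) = 2*h^3 + 15*h^2 + 25*h + 6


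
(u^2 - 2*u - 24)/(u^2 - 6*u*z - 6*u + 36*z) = (-u - 4)/(-u + 6*z)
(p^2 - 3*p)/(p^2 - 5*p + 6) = p/(p - 2)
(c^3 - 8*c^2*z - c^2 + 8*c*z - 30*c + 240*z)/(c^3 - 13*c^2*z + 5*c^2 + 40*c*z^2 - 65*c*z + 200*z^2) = (6 - c)/(-c + 5*z)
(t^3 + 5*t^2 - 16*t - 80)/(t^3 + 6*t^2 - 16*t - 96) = (t + 5)/(t + 6)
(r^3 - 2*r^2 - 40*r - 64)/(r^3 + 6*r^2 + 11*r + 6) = (r^2 - 4*r - 32)/(r^2 + 4*r + 3)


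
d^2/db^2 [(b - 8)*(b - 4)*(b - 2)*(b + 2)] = 12*b^2 - 72*b + 56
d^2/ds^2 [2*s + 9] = 0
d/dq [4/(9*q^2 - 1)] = -72*q/(9*q^2 - 1)^2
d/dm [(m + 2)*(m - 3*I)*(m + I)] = 3*m^2 + 4*m*(1 - I) + 3 - 4*I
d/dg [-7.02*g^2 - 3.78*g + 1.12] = -14.04*g - 3.78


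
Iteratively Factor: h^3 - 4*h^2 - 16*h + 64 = (h - 4)*(h^2 - 16) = (h - 4)*(h + 4)*(h - 4)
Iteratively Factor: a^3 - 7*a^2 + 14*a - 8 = (a - 2)*(a^2 - 5*a + 4) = (a - 4)*(a - 2)*(a - 1)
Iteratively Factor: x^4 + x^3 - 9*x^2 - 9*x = (x - 3)*(x^3 + 4*x^2 + 3*x) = (x - 3)*(x + 3)*(x^2 + x) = x*(x - 3)*(x + 3)*(x + 1)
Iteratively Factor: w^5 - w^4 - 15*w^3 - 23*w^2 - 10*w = (w - 5)*(w^4 + 4*w^3 + 5*w^2 + 2*w) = (w - 5)*(w + 1)*(w^3 + 3*w^2 + 2*w) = w*(w - 5)*(w + 1)*(w^2 + 3*w + 2) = w*(w - 5)*(w + 1)*(w + 2)*(w + 1)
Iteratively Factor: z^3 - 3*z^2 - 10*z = (z + 2)*(z^2 - 5*z) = z*(z + 2)*(z - 5)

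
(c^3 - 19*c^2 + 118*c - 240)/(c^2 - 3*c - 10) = (c^2 - 14*c + 48)/(c + 2)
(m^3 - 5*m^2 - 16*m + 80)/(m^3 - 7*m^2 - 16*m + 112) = (m - 5)/(m - 7)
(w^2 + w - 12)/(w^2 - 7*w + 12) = (w + 4)/(w - 4)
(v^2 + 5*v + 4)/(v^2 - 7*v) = (v^2 + 5*v + 4)/(v*(v - 7))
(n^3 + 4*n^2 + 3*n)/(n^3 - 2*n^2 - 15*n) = (n + 1)/(n - 5)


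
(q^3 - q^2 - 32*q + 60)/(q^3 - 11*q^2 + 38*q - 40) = (q + 6)/(q - 4)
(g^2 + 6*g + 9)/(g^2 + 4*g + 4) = (g^2 + 6*g + 9)/(g^2 + 4*g + 4)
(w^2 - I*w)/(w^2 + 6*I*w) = (w - I)/(w + 6*I)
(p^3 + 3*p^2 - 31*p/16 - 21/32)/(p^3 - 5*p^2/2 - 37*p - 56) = (p^2 - p/2 - 3/16)/(p^2 - 6*p - 16)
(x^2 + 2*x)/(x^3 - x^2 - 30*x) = (x + 2)/(x^2 - x - 30)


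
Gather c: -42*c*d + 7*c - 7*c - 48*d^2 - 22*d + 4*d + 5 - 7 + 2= -42*c*d - 48*d^2 - 18*d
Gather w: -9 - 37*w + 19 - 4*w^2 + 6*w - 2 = -4*w^2 - 31*w + 8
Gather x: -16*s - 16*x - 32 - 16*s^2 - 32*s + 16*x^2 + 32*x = -16*s^2 - 48*s + 16*x^2 + 16*x - 32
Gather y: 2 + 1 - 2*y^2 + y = -2*y^2 + y + 3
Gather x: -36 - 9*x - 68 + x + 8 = -8*x - 96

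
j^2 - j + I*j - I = (j - 1)*(j + I)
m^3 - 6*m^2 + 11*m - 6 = (m - 3)*(m - 2)*(m - 1)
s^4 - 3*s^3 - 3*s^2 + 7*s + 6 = (s - 3)*(s - 2)*(s + 1)^2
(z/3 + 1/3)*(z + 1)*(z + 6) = z^3/3 + 8*z^2/3 + 13*z/3 + 2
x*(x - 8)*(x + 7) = x^3 - x^2 - 56*x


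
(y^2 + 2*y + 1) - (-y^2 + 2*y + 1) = 2*y^2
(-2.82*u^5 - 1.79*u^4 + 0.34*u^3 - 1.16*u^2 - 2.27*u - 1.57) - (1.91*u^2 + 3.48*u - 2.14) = -2.82*u^5 - 1.79*u^4 + 0.34*u^3 - 3.07*u^2 - 5.75*u + 0.57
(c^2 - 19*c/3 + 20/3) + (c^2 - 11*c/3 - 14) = 2*c^2 - 10*c - 22/3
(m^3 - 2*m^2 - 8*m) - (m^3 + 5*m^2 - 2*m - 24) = -7*m^2 - 6*m + 24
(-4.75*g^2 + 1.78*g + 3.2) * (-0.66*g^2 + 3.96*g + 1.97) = 3.135*g^4 - 19.9848*g^3 - 4.4207*g^2 + 16.1786*g + 6.304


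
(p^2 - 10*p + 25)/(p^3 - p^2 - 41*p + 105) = (p - 5)/(p^2 + 4*p - 21)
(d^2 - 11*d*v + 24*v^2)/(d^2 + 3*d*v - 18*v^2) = (d - 8*v)/(d + 6*v)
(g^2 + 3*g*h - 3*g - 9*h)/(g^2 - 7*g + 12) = (g + 3*h)/(g - 4)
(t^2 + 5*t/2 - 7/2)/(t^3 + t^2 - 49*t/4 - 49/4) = 2*(t - 1)/(2*t^2 - 5*t - 7)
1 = 1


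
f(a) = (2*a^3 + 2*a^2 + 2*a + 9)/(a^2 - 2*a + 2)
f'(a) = (2 - 2*a)*(2*a^3 + 2*a^2 + 2*a + 9)/(a^2 - 2*a + 2)^2 + (6*a^2 + 4*a + 2)/(a^2 - 2*a + 2) = 2*(a^4 - 4*a^3 + 3*a^2 - 5*a + 11)/(a^4 - 4*a^3 + 8*a^2 - 8*a + 4)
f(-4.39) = -4.34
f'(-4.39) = 1.77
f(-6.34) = -7.89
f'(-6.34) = 1.86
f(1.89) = 18.65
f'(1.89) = -1.23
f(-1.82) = -0.01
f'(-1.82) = 1.63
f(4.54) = 18.21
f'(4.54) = 1.10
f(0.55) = 9.18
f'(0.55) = 11.87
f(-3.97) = -3.60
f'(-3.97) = 1.75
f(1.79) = 18.75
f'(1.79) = -0.77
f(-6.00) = -7.26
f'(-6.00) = 1.85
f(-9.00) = -12.92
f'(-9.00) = 1.92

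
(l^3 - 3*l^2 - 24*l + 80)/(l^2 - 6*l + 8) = (l^2 + l - 20)/(l - 2)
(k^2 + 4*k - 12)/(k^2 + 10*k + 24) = (k - 2)/(k + 4)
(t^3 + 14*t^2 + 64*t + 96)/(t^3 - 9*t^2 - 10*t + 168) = (t^2 + 10*t + 24)/(t^2 - 13*t + 42)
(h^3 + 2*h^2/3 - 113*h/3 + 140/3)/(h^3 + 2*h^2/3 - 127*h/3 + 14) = (3*h^2 - 19*h + 20)/(3*h^2 - 19*h + 6)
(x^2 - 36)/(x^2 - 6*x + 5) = (x^2 - 36)/(x^2 - 6*x + 5)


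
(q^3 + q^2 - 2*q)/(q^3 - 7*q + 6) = q*(q + 2)/(q^2 + q - 6)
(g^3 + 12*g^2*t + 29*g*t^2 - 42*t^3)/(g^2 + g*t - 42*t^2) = (-g^2 - 5*g*t + 6*t^2)/(-g + 6*t)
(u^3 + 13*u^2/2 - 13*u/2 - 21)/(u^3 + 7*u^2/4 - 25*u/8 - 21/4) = 4*(u^2 + 5*u - 14)/(4*u^2 + u - 14)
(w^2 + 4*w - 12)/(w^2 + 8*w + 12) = (w - 2)/(w + 2)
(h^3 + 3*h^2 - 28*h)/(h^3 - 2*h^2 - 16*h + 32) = h*(h + 7)/(h^2 + 2*h - 8)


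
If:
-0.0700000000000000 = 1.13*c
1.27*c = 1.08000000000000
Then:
No Solution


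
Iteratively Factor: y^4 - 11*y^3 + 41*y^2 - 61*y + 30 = (y - 2)*(y^3 - 9*y^2 + 23*y - 15) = (y - 2)*(y - 1)*(y^2 - 8*y + 15) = (y - 3)*(y - 2)*(y - 1)*(y - 5)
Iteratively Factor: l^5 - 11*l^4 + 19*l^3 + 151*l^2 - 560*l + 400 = (l - 5)*(l^4 - 6*l^3 - 11*l^2 + 96*l - 80) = (l - 5)*(l + 4)*(l^3 - 10*l^2 + 29*l - 20) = (l - 5)*(l - 1)*(l + 4)*(l^2 - 9*l + 20) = (l - 5)^2*(l - 1)*(l + 4)*(l - 4)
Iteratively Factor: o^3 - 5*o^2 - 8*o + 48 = (o + 3)*(o^2 - 8*o + 16) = (o - 4)*(o + 3)*(o - 4)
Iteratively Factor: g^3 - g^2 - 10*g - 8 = (g - 4)*(g^2 + 3*g + 2) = (g - 4)*(g + 2)*(g + 1)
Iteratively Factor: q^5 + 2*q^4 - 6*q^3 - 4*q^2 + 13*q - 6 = (q - 1)*(q^4 + 3*q^3 - 3*q^2 - 7*q + 6) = (q - 1)*(q + 2)*(q^3 + q^2 - 5*q + 3) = (q - 1)*(q + 2)*(q + 3)*(q^2 - 2*q + 1) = (q - 1)^2*(q + 2)*(q + 3)*(q - 1)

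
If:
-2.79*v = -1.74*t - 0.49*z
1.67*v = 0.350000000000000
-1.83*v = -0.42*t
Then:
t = 0.91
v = 0.21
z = -2.05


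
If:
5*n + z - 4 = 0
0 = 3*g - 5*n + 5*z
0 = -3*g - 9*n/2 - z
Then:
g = -220/177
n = 32/59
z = 76/59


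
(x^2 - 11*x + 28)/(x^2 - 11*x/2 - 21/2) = 2*(x - 4)/(2*x + 3)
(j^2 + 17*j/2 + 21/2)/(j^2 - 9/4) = 2*(j + 7)/(2*j - 3)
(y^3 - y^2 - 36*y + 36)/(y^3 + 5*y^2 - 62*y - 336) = (y^2 - 7*y + 6)/(y^2 - y - 56)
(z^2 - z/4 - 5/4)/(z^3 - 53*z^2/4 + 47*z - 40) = (z + 1)/(z^2 - 12*z + 32)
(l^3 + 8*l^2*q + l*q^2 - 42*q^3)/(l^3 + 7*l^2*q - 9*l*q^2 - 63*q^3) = (-l + 2*q)/(-l + 3*q)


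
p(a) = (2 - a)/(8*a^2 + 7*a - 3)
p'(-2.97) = 0.07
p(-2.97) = 0.11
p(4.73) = -0.01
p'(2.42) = -0.01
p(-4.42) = 0.05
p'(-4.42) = 0.02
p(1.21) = 0.05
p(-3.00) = 0.10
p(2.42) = -0.01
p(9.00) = -0.00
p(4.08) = -0.01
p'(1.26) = -0.11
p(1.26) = 0.04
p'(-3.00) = 0.07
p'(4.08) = -0.00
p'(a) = (2 - a)*(-16*a - 7)/(8*a^2 + 7*a - 3)^2 - 1/(8*a^2 + 7*a - 3) = (8*a^2 - 32*a - 11)/(64*a^4 + 112*a^3 + a^2 - 42*a + 9)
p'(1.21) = -0.13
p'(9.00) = 0.00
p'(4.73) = 0.00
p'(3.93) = -0.00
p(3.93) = -0.01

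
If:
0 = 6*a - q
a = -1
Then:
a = -1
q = -6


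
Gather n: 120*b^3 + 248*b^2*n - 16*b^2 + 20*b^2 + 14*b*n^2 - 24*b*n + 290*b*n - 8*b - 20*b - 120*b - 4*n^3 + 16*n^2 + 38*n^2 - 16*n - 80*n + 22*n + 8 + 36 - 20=120*b^3 + 4*b^2 - 148*b - 4*n^3 + n^2*(14*b + 54) + n*(248*b^2 + 266*b - 74) + 24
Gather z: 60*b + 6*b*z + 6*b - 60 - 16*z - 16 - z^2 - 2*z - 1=66*b - z^2 + z*(6*b - 18) - 77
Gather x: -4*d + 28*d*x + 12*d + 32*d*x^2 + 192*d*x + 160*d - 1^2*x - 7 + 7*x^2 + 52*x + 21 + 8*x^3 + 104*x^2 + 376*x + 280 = 168*d + 8*x^3 + x^2*(32*d + 111) + x*(220*d + 427) + 294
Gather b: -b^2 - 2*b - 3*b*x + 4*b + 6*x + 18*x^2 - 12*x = -b^2 + b*(2 - 3*x) + 18*x^2 - 6*x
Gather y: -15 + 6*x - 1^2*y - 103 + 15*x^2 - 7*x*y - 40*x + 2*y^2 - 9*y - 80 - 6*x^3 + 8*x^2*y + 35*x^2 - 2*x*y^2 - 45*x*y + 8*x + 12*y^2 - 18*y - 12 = -6*x^3 + 50*x^2 - 26*x + y^2*(14 - 2*x) + y*(8*x^2 - 52*x - 28) - 210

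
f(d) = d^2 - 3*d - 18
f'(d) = 2*d - 3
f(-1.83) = -9.16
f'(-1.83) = -6.66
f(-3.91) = 9.02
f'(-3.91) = -10.82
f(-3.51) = 4.85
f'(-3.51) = -10.02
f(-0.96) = -14.20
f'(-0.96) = -4.92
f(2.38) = -19.48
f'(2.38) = 1.76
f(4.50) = -11.25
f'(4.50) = 6.00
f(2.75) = -18.69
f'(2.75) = 2.50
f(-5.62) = 30.44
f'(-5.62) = -14.24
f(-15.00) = 252.00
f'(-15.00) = -33.00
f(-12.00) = 162.00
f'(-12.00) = -27.00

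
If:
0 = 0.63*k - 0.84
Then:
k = 1.33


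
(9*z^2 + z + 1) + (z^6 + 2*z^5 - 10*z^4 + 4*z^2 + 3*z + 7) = z^6 + 2*z^5 - 10*z^4 + 13*z^2 + 4*z + 8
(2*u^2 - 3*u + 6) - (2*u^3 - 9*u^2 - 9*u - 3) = -2*u^3 + 11*u^2 + 6*u + 9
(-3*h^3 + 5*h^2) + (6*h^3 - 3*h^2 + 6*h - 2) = 3*h^3 + 2*h^2 + 6*h - 2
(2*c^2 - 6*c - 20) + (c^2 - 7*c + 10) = 3*c^2 - 13*c - 10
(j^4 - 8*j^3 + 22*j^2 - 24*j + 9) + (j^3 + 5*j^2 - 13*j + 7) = j^4 - 7*j^3 + 27*j^2 - 37*j + 16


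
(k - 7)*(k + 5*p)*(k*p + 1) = k^3*p + 5*k^2*p^2 - 7*k^2*p + k^2 - 35*k*p^2 + 5*k*p - 7*k - 35*p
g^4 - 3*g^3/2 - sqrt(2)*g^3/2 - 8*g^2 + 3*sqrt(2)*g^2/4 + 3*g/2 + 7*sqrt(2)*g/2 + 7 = (g - 7/2)*(g + 2)*(g - sqrt(2))*(g + sqrt(2)/2)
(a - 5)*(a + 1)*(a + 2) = a^3 - 2*a^2 - 13*a - 10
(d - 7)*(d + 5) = d^2 - 2*d - 35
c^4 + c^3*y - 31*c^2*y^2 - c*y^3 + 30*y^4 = (c - 5*y)*(c - y)*(c + y)*(c + 6*y)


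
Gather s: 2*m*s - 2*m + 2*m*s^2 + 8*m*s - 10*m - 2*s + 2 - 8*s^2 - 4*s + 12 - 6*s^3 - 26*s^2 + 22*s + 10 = -12*m - 6*s^3 + s^2*(2*m - 34) + s*(10*m + 16) + 24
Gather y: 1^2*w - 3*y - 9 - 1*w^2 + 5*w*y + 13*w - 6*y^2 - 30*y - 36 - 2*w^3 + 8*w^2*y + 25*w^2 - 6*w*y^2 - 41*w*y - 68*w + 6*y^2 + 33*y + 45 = -2*w^3 + 24*w^2 - 6*w*y^2 - 54*w + y*(8*w^2 - 36*w)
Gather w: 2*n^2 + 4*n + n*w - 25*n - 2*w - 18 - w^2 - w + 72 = 2*n^2 - 21*n - w^2 + w*(n - 3) + 54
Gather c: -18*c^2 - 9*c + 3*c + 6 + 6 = -18*c^2 - 6*c + 12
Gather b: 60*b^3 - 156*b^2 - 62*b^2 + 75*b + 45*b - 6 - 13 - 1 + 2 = 60*b^3 - 218*b^2 + 120*b - 18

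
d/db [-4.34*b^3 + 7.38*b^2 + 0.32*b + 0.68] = -13.02*b^2 + 14.76*b + 0.32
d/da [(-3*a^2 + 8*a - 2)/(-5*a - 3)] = (15*a^2 + 18*a - 34)/(25*a^2 + 30*a + 9)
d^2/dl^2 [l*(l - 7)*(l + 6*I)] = 6*l - 14 + 12*I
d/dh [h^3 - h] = 3*h^2 - 1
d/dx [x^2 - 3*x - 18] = 2*x - 3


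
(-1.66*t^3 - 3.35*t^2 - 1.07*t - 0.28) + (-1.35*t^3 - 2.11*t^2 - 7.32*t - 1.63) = -3.01*t^3 - 5.46*t^2 - 8.39*t - 1.91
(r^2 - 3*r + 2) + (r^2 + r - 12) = 2*r^2 - 2*r - 10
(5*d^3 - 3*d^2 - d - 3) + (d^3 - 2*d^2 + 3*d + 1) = 6*d^3 - 5*d^2 + 2*d - 2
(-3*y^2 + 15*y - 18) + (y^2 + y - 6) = -2*y^2 + 16*y - 24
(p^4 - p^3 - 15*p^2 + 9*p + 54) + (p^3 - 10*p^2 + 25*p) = p^4 - 25*p^2 + 34*p + 54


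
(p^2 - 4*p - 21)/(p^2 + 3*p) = (p - 7)/p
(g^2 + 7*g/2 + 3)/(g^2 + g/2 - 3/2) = (g + 2)/(g - 1)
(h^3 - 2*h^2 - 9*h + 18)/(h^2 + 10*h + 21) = (h^2 - 5*h + 6)/(h + 7)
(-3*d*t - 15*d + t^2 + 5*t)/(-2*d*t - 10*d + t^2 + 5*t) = (-3*d + t)/(-2*d + t)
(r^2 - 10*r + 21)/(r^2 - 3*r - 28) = (r - 3)/(r + 4)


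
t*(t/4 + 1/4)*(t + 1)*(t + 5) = t^4/4 + 7*t^3/4 + 11*t^2/4 + 5*t/4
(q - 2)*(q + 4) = q^2 + 2*q - 8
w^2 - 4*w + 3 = (w - 3)*(w - 1)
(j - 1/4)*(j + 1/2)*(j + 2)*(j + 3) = j^4 + 21*j^3/4 + 57*j^2/8 + 7*j/8 - 3/4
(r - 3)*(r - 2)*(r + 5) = r^3 - 19*r + 30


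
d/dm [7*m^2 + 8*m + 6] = 14*m + 8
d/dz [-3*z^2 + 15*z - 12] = 15 - 6*z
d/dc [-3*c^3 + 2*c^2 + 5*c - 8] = -9*c^2 + 4*c + 5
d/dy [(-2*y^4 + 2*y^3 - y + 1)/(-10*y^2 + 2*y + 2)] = (20*y^5 - 16*y^4 - 4*y^3 + y^2 + 10*y - 2)/(2*(25*y^4 - 10*y^3 - 9*y^2 + 2*y + 1))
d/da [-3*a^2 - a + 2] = -6*a - 1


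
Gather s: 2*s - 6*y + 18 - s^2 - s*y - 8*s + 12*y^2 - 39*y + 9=-s^2 + s*(-y - 6) + 12*y^2 - 45*y + 27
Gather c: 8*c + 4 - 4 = 8*c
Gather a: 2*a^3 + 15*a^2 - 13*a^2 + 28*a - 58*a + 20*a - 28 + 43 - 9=2*a^3 + 2*a^2 - 10*a + 6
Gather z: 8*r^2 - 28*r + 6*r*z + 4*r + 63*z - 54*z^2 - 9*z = 8*r^2 - 24*r - 54*z^2 + z*(6*r + 54)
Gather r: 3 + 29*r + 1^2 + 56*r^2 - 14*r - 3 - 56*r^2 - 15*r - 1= 0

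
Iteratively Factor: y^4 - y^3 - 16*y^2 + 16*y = (y - 4)*(y^3 + 3*y^2 - 4*y) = (y - 4)*(y + 4)*(y^2 - y) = (y - 4)*(y - 1)*(y + 4)*(y)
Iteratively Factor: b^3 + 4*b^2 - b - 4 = (b + 1)*(b^2 + 3*b - 4) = (b - 1)*(b + 1)*(b + 4)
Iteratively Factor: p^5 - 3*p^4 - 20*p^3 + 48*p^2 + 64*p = (p - 4)*(p^4 + p^3 - 16*p^2 - 16*p) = p*(p - 4)*(p^3 + p^2 - 16*p - 16) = p*(p - 4)*(p + 4)*(p^2 - 3*p - 4) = p*(p - 4)*(p + 1)*(p + 4)*(p - 4)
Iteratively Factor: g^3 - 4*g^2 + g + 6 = (g - 3)*(g^2 - g - 2) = (g - 3)*(g - 2)*(g + 1)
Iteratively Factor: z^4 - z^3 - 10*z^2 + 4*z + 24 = (z + 2)*(z^3 - 3*z^2 - 4*z + 12) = (z - 2)*(z + 2)*(z^2 - z - 6) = (z - 2)*(z + 2)^2*(z - 3)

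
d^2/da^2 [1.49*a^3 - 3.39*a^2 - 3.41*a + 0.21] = 8.94*a - 6.78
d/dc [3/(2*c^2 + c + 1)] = 3*(-4*c - 1)/(2*c^2 + c + 1)^2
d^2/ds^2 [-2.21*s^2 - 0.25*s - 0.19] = -4.42000000000000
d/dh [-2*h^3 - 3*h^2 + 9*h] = -6*h^2 - 6*h + 9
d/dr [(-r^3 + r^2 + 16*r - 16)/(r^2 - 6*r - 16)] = (-r^4 + 12*r^3 + 26*r^2 - 352)/(r^4 - 12*r^3 + 4*r^2 + 192*r + 256)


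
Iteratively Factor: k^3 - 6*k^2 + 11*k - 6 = (k - 1)*(k^2 - 5*k + 6) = (k - 3)*(k - 1)*(k - 2)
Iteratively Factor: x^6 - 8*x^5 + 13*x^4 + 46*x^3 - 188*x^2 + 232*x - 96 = (x - 2)*(x^5 - 6*x^4 + x^3 + 48*x^2 - 92*x + 48) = (x - 2)^2*(x^4 - 4*x^3 - 7*x^2 + 34*x - 24) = (x - 4)*(x - 2)^2*(x^3 - 7*x + 6) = (x - 4)*(x - 2)^2*(x - 1)*(x^2 + x - 6) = (x - 4)*(x - 2)^2*(x - 1)*(x + 3)*(x - 2)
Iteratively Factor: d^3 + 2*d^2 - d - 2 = (d + 2)*(d^2 - 1) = (d - 1)*(d + 2)*(d + 1)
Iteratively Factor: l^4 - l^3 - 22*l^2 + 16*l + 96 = (l - 3)*(l^3 + 2*l^2 - 16*l - 32) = (l - 4)*(l - 3)*(l^2 + 6*l + 8) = (l - 4)*(l - 3)*(l + 2)*(l + 4)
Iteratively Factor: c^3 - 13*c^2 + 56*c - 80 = (c - 4)*(c^2 - 9*c + 20) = (c - 4)^2*(c - 5)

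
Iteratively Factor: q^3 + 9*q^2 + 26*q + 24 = (q + 2)*(q^2 + 7*q + 12) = (q + 2)*(q + 4)*(q + 3)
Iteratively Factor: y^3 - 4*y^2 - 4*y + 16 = (y + 2)*(y^2 - 6*y + 8) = (y - 2)*(y + 2)*(y - 4)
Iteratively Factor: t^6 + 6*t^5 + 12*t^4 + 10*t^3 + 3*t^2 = (t + 1)*(t^5 + 5*t^4 + 7*t^3 + 3*t^2) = t*(t + 1)*(t^4 + 5*t^3 + 7*t^2 + 3*t) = t^2*(t + 1)*(t^3 + 5*t^2 + 7*t + 3) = t^2*(t + 1)*(t + 3)*(t^2 + 2*t + 1) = t^2*(t + 1)^2*(t + 3)*(t + 1)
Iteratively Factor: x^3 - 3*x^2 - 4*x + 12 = (x - 3)*(x^2 - 4) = (x - 3)*(x + 2)*(x - 2)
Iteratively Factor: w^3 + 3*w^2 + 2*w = (w + 1)*(w^2 + 2*w) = (w + 1)*(w + 2)*(w)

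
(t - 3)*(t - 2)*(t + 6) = t^3 + t^2 - 24*t + 36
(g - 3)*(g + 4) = g^2 + g - 12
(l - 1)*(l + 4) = l^2 + 3*l - 4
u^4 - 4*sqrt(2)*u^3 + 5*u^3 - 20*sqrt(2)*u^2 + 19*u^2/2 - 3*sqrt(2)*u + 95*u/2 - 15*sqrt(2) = (u + 5)*(u - 2*sqrt(2))*(u - 3*sqrt(2)/2)*(u - sqrt(2)/2)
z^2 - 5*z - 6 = (z - 6)*(z + 1)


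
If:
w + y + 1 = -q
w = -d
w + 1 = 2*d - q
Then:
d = -y/2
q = -3*y/2 - 1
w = y/2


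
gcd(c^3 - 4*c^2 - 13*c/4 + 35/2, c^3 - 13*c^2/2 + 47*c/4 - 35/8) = c^2 - 6*c + 35/4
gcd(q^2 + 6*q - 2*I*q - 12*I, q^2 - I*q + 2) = q - 2*I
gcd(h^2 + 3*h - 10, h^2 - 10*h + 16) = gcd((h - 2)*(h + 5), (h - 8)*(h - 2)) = h - 2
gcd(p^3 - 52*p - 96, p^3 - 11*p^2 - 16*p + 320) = p - 8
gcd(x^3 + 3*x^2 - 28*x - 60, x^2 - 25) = x - 5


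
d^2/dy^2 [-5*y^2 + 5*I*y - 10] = -10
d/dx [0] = 0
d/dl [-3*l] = -3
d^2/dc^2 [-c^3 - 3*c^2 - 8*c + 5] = -6*c - 6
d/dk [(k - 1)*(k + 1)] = 2*k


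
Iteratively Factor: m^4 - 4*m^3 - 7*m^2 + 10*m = (m)*(m^3 - 4*m^2 - 7*m + 10) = m*(m - 1)*(m^2 - 3*m - 10) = m*(m - 1)*(m + 2)*(m - 5)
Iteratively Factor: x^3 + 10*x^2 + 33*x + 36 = (x + 3)*(x^2 + 7*x + 12) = (x + 3)^2*(x + 4)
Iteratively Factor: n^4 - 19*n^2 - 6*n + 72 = (n - 4)*(n^3 + 4*n^2 - 3*n - 18) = (n - 4)*(n - 2)*(n^2 + 6*n + 9) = (n - 4)*(n - 2)*(n + 3)*(n + 3)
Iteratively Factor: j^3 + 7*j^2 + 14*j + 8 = (j + 1)*(j^2 + 6*j + 8) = (j + 1)*(j + 4)*(j + 2)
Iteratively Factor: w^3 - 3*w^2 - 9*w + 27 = (w + 3)*(w^2 - 6*w + 9) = (w - 3)*(w + 3)*(w - 3)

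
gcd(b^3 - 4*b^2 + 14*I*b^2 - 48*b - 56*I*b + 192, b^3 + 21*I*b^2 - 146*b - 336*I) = b^2 + 14*I*b - 48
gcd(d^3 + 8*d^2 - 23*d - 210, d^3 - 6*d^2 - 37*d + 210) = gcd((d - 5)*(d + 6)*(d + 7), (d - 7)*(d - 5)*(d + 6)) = d^2 + d - 30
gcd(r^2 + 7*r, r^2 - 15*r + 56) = 1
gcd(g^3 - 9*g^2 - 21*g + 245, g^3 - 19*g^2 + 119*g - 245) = g^2 - 14*g + 49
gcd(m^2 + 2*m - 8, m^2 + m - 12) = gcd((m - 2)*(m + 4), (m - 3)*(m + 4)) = m + 4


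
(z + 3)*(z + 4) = z^2 + 7*z + 12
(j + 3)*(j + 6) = j^2 + 9*j + 18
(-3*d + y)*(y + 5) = -3*d*y - 15*d + y^2 + 5*y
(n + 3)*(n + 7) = n^2 + 10*n + 21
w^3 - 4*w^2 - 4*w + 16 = (w - 4)*(w - 2)*(w + 2)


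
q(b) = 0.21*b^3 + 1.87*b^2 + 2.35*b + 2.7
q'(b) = 0.63*b^2 + 3.74*b + 2.35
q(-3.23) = 7.54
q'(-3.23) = -3.16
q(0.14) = 3.07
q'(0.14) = 2.89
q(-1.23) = 2.25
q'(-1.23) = -1.30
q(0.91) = 6.55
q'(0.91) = 6.28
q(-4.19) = 10.24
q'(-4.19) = -2.26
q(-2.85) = 6.33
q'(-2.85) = -3.19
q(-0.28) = 2.18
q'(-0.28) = 1.35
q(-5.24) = 11.52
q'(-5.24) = 0.05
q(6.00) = 129.48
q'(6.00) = 47.47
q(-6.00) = 10.56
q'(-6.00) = 2.59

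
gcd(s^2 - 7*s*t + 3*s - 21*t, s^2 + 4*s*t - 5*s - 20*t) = 1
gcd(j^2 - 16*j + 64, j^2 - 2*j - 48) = j - 8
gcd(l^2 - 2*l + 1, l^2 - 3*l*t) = 1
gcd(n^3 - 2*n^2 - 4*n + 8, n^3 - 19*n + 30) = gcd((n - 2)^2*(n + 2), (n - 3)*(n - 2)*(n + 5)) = n - 2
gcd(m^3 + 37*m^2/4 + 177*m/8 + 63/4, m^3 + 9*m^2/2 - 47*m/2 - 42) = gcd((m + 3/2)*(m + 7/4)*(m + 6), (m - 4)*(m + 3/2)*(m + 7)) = m + 3/2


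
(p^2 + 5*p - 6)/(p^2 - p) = (p + 6)/p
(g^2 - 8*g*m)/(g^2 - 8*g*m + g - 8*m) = g/(g + 1)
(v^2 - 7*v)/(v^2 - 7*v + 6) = v*(v - 7)/(v^2 - 7*v + 6)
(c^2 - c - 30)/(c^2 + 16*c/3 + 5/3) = 3*(c - 6)/(3*c + 1)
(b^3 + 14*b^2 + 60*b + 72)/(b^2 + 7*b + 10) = (b^2 + 12*b + 36)/(b + 5)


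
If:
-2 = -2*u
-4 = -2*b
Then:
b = 2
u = 1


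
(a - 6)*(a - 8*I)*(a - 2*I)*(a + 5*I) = a^4 - 6*a^3 - 5*I*a^3 + 34*a^2 + 30*I*a^2 - 204*a - 80*I*a + 480*I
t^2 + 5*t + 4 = (t + 1)*(t + 4)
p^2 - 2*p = p*(p - 2)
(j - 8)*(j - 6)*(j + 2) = j^3 - 12*j^2 + 20*j + 96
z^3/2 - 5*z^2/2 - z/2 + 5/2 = (z/2 + 1/2)*(z - 5)*(z - 1)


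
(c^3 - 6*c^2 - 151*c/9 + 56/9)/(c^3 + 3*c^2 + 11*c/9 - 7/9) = (c - 8)/(c + 1)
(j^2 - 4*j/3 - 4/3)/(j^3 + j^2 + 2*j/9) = 3*(j - 2)/(j*(3*j + 1))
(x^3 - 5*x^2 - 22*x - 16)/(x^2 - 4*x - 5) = (x^2 - 6*x - 16)/(x - 5)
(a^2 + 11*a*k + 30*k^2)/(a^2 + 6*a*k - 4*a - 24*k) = (a + 5*k)/(a - 4)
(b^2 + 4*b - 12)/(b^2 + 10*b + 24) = (b - 2)/(b + 4)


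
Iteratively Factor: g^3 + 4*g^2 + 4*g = (g + 2)*(g^2 + 2*g) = g*(g + 2)*(g + 2)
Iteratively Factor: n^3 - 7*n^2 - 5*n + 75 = (n - 5)*(n^2 - 2*n - 15) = (n - 5)^2*(n + 3)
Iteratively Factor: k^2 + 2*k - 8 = (k + 4)*(k - 2)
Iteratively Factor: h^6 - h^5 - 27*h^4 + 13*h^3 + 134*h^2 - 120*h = (h - 5)*(h^5 + 4*h^4 - 7*h^3 - 22*h^2 + 24*h) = (h - 5)*(h - 2)*(h^4 + 6*h^3 + 5*h^2 - 12*h) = (h - 5)*(h - 2)*(h + 4)*(h^3 + 2*h^2 - 3*h) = (h - 5)*(h - 2)*(h + 3)*(h + 4)*(h^2 - h) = (h - 5)*(h - 2)*(h - 1)*(h + 3)*(h + 4)*(h)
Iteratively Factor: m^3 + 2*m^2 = (m)*(m^2 + 2*m) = m^2*(m + 2)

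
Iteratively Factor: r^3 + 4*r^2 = (r)*(r^2 + 4*r) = r*(r + 4)*(r)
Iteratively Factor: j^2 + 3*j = (j)*(j + 3)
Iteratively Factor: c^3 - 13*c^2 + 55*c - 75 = (c - 3)*(c^2 - 10*c + 25) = (c - 5)*(c - 3)*(c - 5)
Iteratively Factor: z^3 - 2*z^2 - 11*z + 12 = (z + 3)*(z^2 - 5*z + 4) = (z - 1)*(z + 3)*(z - 4)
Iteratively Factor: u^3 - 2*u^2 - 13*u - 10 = (u + 1)*(u^2 - 3*u - 10) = (u + 1)*(u + 2)*(u - 5)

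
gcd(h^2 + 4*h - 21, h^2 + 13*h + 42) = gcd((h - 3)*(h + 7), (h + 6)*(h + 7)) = h + 7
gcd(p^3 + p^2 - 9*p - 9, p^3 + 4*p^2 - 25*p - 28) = p + 1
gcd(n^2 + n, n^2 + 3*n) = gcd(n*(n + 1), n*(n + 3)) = n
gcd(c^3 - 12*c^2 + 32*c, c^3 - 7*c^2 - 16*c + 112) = c - 4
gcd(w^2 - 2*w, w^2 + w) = w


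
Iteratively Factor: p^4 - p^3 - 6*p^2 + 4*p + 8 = (p + 2)*(p^3 - 3*p^2 + 4) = (p - 2)*(p + 2)*(p^2 - p - 2) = (p - 2)^2*(p + 2)*(p + 1)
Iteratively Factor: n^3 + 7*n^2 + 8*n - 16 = (n + 4)*(n^2 + 3*n - 4) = (n - 1)*(n + 4)*(n + 4)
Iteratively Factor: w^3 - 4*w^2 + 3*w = (w - 3)*(w^2 - w) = w*(w - 3)*(w - 1)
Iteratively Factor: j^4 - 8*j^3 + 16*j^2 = (j)*(j^3 - 8*j^2 + 16*j) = j*(j - 4)*(j^2 - 4*j) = j*(j - 4)^2*(j)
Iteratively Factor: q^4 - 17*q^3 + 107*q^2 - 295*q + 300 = (q - 3)*(q^3 - 14*q^2 + 65*q - 100) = (q - 5)*(q - 3)*(q^2 - 9*q + 20) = (q - 5)*(q - 4)*(q - 3)*(q - 5)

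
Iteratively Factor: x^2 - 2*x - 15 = (x + 3)*(x - 5)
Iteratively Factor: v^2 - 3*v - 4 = (v + 1)*(v - 4)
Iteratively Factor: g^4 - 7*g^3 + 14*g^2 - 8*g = (g - 1)*(g^3 - 6*g^2 + 8*g) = (g - 2)*(g - 1)*(g^2 - 4*g) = g*(g - 2)*(g - 1)*(g - 4)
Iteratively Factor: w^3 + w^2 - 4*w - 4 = (w + 2)*(w^2 - w - 2) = (w + 1)*(w + 2)*(w - 2)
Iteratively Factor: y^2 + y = (y + 1)*(y)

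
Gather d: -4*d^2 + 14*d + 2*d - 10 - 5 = -4*d^2 + 16*d - 15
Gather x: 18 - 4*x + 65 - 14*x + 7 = 90 - 18*x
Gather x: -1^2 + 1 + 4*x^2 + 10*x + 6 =4*x^2 + 10*x + 6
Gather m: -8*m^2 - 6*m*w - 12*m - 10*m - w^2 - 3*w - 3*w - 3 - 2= -8*m^2 + m*(-6*w - 22) - w^2 - 6*w - 5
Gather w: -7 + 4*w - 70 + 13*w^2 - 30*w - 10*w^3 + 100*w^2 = -10*w^3 + 113*w^2 - 26*w - 77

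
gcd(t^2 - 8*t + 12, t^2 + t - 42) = t - 6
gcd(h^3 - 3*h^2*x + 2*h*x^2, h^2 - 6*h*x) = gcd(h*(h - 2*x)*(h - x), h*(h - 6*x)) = h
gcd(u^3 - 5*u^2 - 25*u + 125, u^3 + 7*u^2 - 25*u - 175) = u^2 - 25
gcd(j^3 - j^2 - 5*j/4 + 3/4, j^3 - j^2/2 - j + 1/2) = j^2 + j/2 - 1/2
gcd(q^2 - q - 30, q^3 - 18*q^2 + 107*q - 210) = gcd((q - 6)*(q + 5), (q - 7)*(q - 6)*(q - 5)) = q - 6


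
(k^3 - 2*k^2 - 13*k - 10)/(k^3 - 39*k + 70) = (k^2 + 3*k + 2)/(k^2 + 5*k - 14)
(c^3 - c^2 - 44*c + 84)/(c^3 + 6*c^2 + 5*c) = (c^3 - c^2 - 44*c + 84)/(c*(c^2 + 6*c + 5))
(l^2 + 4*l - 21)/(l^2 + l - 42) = (l - 3)/(l - 6)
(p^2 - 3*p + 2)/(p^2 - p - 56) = (-p^2 + 3*p - 2)/(-p^2 + p + 56)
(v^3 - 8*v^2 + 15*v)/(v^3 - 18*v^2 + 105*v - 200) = v*(v - 3)/(v^2 - 13*v + 40)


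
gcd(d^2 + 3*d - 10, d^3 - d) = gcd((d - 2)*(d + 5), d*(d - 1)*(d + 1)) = 1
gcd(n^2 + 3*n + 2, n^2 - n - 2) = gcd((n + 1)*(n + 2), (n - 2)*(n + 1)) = n + 1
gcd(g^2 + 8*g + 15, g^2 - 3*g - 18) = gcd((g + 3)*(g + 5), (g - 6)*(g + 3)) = g + 3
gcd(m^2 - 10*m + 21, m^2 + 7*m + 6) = 1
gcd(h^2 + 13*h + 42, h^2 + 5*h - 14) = h + 7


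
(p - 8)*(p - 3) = p^2 - 11*p + 24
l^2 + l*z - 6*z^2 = (l - 2*z)*(l + 3*z)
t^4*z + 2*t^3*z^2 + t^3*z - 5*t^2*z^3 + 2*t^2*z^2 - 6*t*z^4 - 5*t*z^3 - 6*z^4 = (t - 2*z)*(t + z)*(t + 3*z)*(t*z + z)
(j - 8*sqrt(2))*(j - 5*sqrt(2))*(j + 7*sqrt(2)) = j^3 - 6*sqrt(2)*j^2 - 102*j + 560*sqrt(2)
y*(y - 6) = y^2 - 6*y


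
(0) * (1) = 0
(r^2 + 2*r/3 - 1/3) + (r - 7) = r^2 + 5*r/3 - 22/3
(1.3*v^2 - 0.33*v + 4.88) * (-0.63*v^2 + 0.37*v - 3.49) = -0.819*v^4 + 0.6889*v^3 - 7.7335*v^2 + 2.9573*v - 17.0312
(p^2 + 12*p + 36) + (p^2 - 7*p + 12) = 2*p^2 + 5*p + 48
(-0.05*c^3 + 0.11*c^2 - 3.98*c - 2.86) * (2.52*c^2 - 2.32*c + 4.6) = -0.126*c^5 + 0.3932*c^4 - 10.5148*c^3 + 2.5324*c^2 - 11.6728*c - 13.156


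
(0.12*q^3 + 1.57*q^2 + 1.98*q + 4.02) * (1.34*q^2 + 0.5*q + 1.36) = 0.1608*q^5 + 2.1638*q^4 + 3.6014*q^3 + 8.512*q^2 + 4.7028*q + 5.4672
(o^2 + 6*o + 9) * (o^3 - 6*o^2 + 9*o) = o^5 - 18*o^3 + 81*o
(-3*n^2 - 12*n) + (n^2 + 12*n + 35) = 35 - 2*n^2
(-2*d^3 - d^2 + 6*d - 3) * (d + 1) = -2*d^4 - 3*d^3 + 5*d^2 + 3*d - 3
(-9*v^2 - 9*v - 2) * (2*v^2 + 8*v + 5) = -18*v^4 - 90*v^3 - 121*v^2 - 61*v - 10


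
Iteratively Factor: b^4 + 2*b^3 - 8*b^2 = (b + 4)*(b^3 - 2*b^2) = (b - 2)*(b + 4)*(b^2) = b*(b - 2)*(b + 4)*(b)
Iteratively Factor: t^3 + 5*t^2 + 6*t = (t + 2)*(t^2 + 3*t) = t*(t + 2)*(t + 3)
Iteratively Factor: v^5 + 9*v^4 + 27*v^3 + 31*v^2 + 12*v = (v + 3)*(v^4 + 6*v^3 + 9*v^2 + 4*v) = (v + 1)*(v + 3)*(v^3 + 5*v^2 + 4*v) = v*(v + 1)*(v + 3)*(v^2 + 5*v + 4) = v*(v + 1)*(v + 3)*(v + 4)*(v + 1)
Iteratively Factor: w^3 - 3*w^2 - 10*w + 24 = (w - 4)*(w^2 + w - 6) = (w - 4)*(w - 2)*(w + 3)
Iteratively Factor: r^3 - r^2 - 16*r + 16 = (r - 1)*(r^2 - 16) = (r - 1)*(r + 4)*(r - 4)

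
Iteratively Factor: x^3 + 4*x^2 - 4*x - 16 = (x - 2)*(x^2 + 6*x + 8) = (x - 2)*(x + 4)*(x + 2)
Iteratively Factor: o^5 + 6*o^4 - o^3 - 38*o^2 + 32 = (o + 1)*(o^4 + 5*o^3 - 6*o^2 - 32*o + 32) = (o - 2)*(o + 1)*(o^3 + 7*o^2 + 8*o - 16) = (o - 2)*(o + 1)*(o + 4)*(o^2 + 3*o - 4) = (o - 2)*(o + 1)*(o + 4)^2*(o - 1)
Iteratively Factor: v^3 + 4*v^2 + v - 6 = (v + 3)*(v^2 + v - 2) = (v - 1)*(v + 3)*(v + 2)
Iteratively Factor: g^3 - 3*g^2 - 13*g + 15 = (g + 3)*(g^2 - 6*g + 5) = (g - 5)*(g + 3)*(g - 1)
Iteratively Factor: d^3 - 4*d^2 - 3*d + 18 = (d - 3)*(d^2 - d - 6) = (d - 3)*(d + 2)*(d - 3)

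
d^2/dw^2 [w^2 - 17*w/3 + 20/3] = 2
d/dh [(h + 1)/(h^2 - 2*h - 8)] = (h^2 - 2*h - 2*(h - 1)*(h + 1) - 8)/(-h^2 + 2*h + 8)^2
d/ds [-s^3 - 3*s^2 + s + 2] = -3*s^2 - 6*s + 1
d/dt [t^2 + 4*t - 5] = 2*t + 4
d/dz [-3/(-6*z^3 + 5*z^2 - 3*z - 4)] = 3*(-18*z^2 + 10*z - 3)/(6*z^3 - 5*z^2 + 3*z + 4)^2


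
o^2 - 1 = (o - 1)*(o + 1)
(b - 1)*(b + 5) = b^2 + 4*b - 5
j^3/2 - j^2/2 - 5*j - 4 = (j/2 + 1/2)*(j - 4)*(j + 2)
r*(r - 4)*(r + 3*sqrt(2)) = r^3 - 4*r^2 + 3*sqrt(2)*r^2 - 12*sqrt(2)*r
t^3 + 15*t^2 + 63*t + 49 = (t + 1)*(t + 7)^2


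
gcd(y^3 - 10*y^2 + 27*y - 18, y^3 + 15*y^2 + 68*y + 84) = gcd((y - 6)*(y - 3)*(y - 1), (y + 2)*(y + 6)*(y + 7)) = 1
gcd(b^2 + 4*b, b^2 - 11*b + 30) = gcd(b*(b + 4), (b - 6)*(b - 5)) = 1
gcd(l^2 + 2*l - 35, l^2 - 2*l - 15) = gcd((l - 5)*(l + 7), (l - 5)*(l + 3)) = l - 5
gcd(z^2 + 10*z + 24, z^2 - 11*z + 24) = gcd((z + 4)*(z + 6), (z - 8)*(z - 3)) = 1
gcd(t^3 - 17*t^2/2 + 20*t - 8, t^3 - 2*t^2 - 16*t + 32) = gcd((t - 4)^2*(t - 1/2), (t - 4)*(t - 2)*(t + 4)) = t - 4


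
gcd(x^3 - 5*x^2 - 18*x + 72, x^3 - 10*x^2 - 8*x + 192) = x^2 - 2*x - 24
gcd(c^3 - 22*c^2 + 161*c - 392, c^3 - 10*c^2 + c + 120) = c - 8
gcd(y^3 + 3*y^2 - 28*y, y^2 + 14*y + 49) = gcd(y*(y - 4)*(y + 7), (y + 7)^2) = y + 7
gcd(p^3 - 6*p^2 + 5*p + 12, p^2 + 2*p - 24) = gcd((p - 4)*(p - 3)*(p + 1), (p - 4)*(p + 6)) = p - 4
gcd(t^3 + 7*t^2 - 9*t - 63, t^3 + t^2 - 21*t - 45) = t + 3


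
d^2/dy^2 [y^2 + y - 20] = 2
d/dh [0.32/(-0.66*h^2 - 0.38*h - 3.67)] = (0.4224*h + 0.1216)/(0.66*h^2 + 0.38*h + 3.67)^2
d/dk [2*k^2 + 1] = 4*k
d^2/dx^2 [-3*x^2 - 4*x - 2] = -6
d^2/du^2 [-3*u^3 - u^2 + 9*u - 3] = -18*u - 2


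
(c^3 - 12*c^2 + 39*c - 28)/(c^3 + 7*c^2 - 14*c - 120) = (c^2 - 8*c + 7)/(c^2 + 11*c + 30)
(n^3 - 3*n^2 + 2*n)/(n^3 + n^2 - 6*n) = (n - 1)/(n + 3)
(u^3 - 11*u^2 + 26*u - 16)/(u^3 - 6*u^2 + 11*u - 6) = (u - 8)/(u - 3)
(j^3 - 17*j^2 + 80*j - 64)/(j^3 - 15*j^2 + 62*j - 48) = (j - 8)/(j - 6)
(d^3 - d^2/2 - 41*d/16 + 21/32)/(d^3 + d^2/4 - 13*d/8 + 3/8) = (d - 7/4)/(d - 1)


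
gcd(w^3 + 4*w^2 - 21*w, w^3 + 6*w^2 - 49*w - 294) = w + 7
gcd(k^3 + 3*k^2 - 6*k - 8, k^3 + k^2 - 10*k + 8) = k^2 + 2*k - 8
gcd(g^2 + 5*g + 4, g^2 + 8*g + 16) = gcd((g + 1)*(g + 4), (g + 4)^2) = g + 4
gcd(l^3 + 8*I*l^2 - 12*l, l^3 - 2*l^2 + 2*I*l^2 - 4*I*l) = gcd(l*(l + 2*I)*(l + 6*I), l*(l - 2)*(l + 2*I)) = l^2 + 2*I*l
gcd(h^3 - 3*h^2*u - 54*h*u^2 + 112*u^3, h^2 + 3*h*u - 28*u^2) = h + 7*u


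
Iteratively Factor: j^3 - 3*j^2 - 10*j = (j)*(j^2 - 3*j - 10) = j*(j - 5)*(j + 2)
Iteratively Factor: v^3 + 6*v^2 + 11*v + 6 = (v + 1)*(v^2 + 5*v + 6) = (v + 1)*(v + 3)*(v + 2)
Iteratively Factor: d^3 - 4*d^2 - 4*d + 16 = (d + 2)*(d^2 - 6*d + 8) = (d - 2)*(d + 2)*(d - 4)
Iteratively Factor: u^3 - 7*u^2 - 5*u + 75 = (u + 3)*(u^2 - 10*u + 25) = (u - 5)*(u + 3)*(u - 5)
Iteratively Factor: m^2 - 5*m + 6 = (m - 2)*(m - 3)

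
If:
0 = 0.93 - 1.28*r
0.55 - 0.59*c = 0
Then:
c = 0.93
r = 0.73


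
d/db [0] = 0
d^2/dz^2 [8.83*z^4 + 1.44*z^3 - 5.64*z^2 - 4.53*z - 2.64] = 105.96*z^2 + 8.64*z - 11.28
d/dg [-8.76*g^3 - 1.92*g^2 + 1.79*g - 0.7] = -26.28*g^2 - 3.84*g + 1.79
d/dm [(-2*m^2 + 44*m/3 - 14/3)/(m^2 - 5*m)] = 14*(-m^2 + 2*m - 5)/(3*m^2*(m^2 - 10*m + 25))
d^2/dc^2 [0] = 0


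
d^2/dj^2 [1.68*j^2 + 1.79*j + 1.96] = 3.36000000000000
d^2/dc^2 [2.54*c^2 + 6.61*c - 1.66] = 5.08000000000000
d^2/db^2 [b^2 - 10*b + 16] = 2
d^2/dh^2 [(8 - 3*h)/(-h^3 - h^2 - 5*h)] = 2*(9*h^5 - 39*h^4 - 76*h^3 - 144*h^2 - 120*h - 200)/(h^3*(h^6 + 3*h^5 + 18*h^4 + 31*h^3 + 90*h^2 + 75*h + 125))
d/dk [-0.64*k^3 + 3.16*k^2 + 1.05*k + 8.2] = -1.92*k^2 + 6.32*k + 1.05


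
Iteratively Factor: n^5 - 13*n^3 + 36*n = (n)*(n^4 - 13*n^2 + 36) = n*(n - 3)*(n^3 + 3*n^2 - 4*n - 12) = n*(n - 3)*(n + 3)*(n^2 - 4) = n*(n - 3)*(n - 2)*(n + 3)*(n + 2)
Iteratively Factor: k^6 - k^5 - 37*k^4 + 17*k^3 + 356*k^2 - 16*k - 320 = (k - 1)*(k^5 - 37*k^3 - 20*k^2 + 336*k + 320) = (k - 1)*(k + 4)*(k^4 - 4*k^3 - 21*k^2 + 64*k + 80) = (k - 5)*(k - 1)*(k + 4)*(k^3 + k^2 - 16*k - 16) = (k - 5)*(k - 4)*(k - 1)*(k + 4)*(k^2 + 5*k + 4) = (k - 5)*(k - 4)*(k - 1)*(k + 4)^2*(k + 1)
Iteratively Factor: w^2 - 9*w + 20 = (w - 5)*(w - 4)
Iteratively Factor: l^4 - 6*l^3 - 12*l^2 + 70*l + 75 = (l - 5)*(l^3 - l^2 - 17*l - 15) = (l - 5)*(l + 1)*(l^2 - 2*l - 15) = (l - 5)^2*(l + 1)*(l + 3)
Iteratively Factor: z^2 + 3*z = (z)*(z + 3)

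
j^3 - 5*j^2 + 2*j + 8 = (j - 4)*(j - 2)*(j + 1)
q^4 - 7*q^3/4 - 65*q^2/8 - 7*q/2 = q*(q - 4)*(q + 1/2)*(q + 7/4)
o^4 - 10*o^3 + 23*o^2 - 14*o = o*(o - 7)*(o - 2)*(o - 1)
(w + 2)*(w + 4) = w^2 + 6*w + 8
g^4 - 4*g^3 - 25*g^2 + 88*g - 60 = (g - 6)*(g - 2)*(g - 1)*(g + 5)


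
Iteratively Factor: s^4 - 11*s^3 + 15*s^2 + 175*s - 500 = (s - 5)*(s^3 - 6*s^2 - 15*s + 100) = (s - 5)^2*(s^2 - s - 20) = (s - 5)^2*(s + 4)*(s - 5)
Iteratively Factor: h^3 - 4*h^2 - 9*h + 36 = (h - 4)*(h^2 - 9) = (h - 4)*(h - 3)*(h + 3)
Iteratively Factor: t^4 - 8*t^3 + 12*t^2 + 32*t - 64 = (t + 2)*(t^3 - 10*t^2 + 32*t - 32) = (t - 4)*(t + 2)*(t^2 - 6*t + 8) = (t - 4)^2*(t + 2)*(t - 2)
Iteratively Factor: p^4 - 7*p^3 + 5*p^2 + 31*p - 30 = (p - 5)*(p^3 - 2*p^2 - 5*p + 6) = (p - 5)*(p + 2)*(p^2 - 4*p + 3) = (p - 5)*(p - 3)*(p + 2)*(p - 1)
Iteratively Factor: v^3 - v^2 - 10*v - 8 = (v - 4)*(v^2 + 3*v + 2) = (v - 4)*(v + 2)*(v + 1)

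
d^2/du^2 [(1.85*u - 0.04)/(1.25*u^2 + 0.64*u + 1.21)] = ((1.85*u - 0.04)*(2.5*u + 0.64)*(5.0*u + 1.28) - (13.875*u + 2.268)*(1.25*u^2 + 0.64*u + 1.21))/(1.25*u^2 + 0.64*u + 1.21)^3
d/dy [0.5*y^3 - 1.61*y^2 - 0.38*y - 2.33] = 1.5*y^2 - 3.22*y - 0.38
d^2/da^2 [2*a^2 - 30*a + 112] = 4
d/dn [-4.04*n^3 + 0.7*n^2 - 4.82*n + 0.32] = -12.12*n^2 + 1.4*n - 4.82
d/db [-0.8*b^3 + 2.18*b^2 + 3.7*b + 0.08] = -2.4*b^2 + 4.36*b + 3.7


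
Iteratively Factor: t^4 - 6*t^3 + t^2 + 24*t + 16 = (t + 1)*(t^3 - 7*t^2 + 8*t + 16) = (t - 4)*(t + 1)*(t^2 - 3*t - 4) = (t - 4)^2*(t + 1)*(t + 1)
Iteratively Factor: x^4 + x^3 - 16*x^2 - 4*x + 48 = (x + 4)*(x^3 - 3*x^2 - 4*x + 12) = (x - 3)*(x + 4)*(x^2 - 4) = (x - 3)*(x + 2)*(x + 4)*(x - 2)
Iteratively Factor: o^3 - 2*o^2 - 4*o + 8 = (o - 2)*(o^2 - 4) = (o - 2)*(o + 2)*(o - 2)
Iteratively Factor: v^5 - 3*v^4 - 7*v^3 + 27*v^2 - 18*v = (v - 3)*(v^4 - 7*v^2 + 6*v) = (v - 3)*(v + 3)*(v^3 - 3*v^2 + 2*v) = v*(v - 3)*(v + 3)*(v^2 - 3*v + 2) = v*(v - 3)*(v - 1)*(v + 3)*(v - 2)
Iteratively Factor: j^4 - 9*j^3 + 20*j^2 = (j - 5)*(j^3 - 4*j^2) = (j - 5)*(j - 4)*(j^2) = j*(j - 5)*(j - 4)*(j)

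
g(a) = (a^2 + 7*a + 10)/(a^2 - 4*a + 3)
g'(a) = (4 - 2*a)*(a^2 + 7*a + 10)/(a^2 - 4*a + 3)^2 + (2*a + 7)/(a^2 - 4*a + 3) = (-11*a^2 - 14*a + 61)/(a^4 - 8*a^3 + 22*a^2 - 24*a + 9)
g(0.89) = 73.34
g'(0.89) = 739.31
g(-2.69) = -0.08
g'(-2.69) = 0.04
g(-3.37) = -0.08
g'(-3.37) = -0.02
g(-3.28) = -0.08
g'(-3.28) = -0.02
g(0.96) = 216.20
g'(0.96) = 5620.19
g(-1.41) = 0.20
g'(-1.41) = 0.52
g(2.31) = -34.86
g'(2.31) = -36.76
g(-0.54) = 1.19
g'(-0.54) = 2.20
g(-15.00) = 0.45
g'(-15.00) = -0.03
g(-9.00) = 0.23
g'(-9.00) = -0.05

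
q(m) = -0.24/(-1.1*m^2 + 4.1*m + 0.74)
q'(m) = -0.24*(2.2*m - 4.1)/(-1.1*m^2 + 4.1*m + 0.74)^2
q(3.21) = -0.09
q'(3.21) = -0.11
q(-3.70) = 0.01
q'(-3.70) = 0.00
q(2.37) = -0.06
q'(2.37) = -0.01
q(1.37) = -0.06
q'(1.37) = 0.01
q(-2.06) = 0.02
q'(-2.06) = 0.01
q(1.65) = -0.05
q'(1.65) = 0.01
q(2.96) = -0.07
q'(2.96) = -0.06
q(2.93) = -0.07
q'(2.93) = -0.05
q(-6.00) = 0.00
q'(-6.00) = 0.00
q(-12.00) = 0.00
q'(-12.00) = 0.00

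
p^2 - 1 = (p - 1)*(p + 1)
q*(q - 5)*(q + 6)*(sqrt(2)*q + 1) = sqrt(2)*q^4 + q^3 + sqrt(2)*q^3 - 30*sqrt(2)*q^2 + q^2 - 30*q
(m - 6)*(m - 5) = m^2 - 11*m + 30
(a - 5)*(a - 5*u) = a^2 - 5*a*u - 5*a + 25*u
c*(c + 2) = c^2 + 2*c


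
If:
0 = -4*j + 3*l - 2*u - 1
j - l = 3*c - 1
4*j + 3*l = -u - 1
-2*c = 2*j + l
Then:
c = 1/4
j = -1/4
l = 0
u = 0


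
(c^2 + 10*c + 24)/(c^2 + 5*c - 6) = (c + 4)/(c - 1)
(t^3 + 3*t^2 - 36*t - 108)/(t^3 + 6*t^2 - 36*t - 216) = (t + 3)/(t + 6)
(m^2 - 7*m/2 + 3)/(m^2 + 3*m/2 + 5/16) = 8*(2*m^2 - 7*m + 6)/(16*m^2 + 24*m + 5)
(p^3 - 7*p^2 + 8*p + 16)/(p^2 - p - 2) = (p^2 - 8*p + 16)/(p - 2)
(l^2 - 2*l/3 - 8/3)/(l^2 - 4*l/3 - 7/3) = (-3*l^2 + 2*l + 8)/(-3*l^2 + 4*l + 7)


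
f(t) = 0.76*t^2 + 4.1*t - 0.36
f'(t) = 1.52*t + 4.1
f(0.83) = 3.57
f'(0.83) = 5.36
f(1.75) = 9.14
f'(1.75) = 6.76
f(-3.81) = -4.95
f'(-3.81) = -1.69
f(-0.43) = -1.98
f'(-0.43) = 3.45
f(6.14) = 53.47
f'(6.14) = 13.43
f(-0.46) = -2.09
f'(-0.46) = 3.40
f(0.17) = 0.36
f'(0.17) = 4.36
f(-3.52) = -5.38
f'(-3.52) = -1.25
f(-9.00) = 24.30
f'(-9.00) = -9.58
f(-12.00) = 59.88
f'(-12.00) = -14.14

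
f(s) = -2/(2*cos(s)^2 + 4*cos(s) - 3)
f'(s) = -2*(4*sin(s)*cos(s) + 4*sin(s))/(2*cos(s)^2 + 4*cos(s) - 3)^2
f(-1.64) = 0.61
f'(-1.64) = 0.70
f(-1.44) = 0.82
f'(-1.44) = 1.50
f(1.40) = 0.88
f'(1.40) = -1.80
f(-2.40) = 0.41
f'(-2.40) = 0.06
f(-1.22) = 1.44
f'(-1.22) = 5.23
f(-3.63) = 0.40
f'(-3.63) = -0.02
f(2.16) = 0.43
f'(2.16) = -0.14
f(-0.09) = -0.67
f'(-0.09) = 0.16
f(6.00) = -0.75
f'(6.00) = 0.61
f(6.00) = -0.75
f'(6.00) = 0.61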